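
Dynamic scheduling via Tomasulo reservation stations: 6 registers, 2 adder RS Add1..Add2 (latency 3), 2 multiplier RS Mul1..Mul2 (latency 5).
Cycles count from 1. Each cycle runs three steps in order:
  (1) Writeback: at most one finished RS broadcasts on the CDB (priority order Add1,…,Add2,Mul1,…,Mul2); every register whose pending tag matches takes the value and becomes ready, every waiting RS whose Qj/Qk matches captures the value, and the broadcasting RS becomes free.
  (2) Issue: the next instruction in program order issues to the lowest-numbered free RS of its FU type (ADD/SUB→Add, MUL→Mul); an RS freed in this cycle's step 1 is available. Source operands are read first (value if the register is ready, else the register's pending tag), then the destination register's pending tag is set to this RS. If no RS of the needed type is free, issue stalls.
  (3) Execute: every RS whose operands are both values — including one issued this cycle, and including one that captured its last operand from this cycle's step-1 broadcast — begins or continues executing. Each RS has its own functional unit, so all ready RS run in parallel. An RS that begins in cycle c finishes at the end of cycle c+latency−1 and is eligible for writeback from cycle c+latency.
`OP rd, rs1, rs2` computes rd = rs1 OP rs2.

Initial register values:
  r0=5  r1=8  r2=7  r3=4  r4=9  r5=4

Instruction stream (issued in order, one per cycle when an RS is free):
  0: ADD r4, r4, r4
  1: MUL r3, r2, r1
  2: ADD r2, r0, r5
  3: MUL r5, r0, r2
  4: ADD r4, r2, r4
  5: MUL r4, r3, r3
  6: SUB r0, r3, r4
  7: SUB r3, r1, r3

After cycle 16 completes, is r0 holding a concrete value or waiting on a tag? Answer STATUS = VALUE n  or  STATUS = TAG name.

STATUS = VALUE -3080

c1: issue ADD r4<-Add1 | r0:5,r1:8,r2:7,r3:4,r4:Add1,r5:4
c2: issue MUL r3<-Mul1 | r0:5,r1:8,r2:7,r3:Mul1,r4:Add1,r5:4
c3: issue ADD r2<-Add2 | r0:5,r1:8,r2:Add2,r3:Mul1,r4:Add1,r5:4
c4: CDB Add1=18; issue MUL r5<-Mul2 | r0:5,r1:8,r2:Add2,r3:Mul1,r4:18,r5:Mul2
c5: issue ADD r4<-Add1 | r0:5,r1:8,r2:Add2,r3:Mul1,r4:Add1,r5:Mul2
c6: CDB Add2=9; stall | r0:5,r1:8,r2:9,r3:Mul1,r4:Add1,r5:Mul2
c7: CDB Mul1=56; issue MUL r4<-Mul1 | r0:5,r1:8,r2:9,r3:56,r4:Mul1,r5:Mul2
c8: issue SUB r0<-Add2 | r0:Add2,r1:8,r2:9,r3:56,r4:Mul1,r5:Mul2
c9: CDB Add1=27; issue SUB r3<-Add1 | r0:Add2,r1:8,r2:9,r3:Add1,r4:Mul1,r5:Mul2
c10: - | r0:Add2,r1:8,r2:9,r3:Add1,r4:Mul1,r5:Mul2
c11: CDB Mul2=45 | r0:Add2,r1:8,r2:9,r3:Add1,r4:Mul1,r5:45
c12: CDB Add1=-48 | r0:Add2,r1:8,r2:9,r3:-48,r4:Mul1,r5:45
c13: CDB Mul1=3136 | r0:Add2,r1:8,r2:9,r3:-48,r4:3136,r5:45
c14: - | r0:Add2,r1:8,r2:9,r3:-48,r4:3136,r5:45
c15: - | r0:Add2,r1:8,r2:9,r3:-48,r4:3136,r5:45
c16: CDB Add2=-3080 | r0:-3080,r1:8,r2:9,r3:-48,r4:3136,r5:45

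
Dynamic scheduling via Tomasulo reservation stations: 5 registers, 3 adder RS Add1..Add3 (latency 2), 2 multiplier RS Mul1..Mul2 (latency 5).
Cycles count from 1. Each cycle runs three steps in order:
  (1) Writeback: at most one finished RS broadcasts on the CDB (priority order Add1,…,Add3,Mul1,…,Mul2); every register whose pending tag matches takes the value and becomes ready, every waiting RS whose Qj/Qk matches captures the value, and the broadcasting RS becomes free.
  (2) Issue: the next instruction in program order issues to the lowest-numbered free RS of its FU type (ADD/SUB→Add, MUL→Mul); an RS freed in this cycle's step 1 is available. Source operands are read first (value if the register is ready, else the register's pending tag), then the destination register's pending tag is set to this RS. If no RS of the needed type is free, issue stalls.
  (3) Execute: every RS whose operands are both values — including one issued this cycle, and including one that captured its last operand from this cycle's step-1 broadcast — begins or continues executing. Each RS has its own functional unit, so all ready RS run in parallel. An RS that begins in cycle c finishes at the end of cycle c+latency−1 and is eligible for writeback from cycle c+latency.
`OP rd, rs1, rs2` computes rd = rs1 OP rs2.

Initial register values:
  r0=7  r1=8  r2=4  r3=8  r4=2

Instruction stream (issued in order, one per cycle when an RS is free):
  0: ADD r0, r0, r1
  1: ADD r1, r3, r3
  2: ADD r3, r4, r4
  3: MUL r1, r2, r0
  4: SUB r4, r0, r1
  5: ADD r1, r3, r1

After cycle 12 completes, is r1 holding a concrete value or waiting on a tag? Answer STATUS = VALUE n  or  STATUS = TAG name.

  c1: issue ADD r0<-Add1  regs: r0:Add1,r1:8,r2:4,r3:8,r4:2
  c2: issue ADD r1<-Add2  regs: r0:Add1,r1:Add2,r2:4,r3:8,r4:2
  c3: CDB Add1=15; issue ADD r3<-Add1  regs: r0:15,r1:Add2,r2:4,r3:Add1,r4:2
  c4: CDB Add2=16; issue MUL r1<-Mul1  regs: r0:15,r1:Mul1,r2:4,r3:Add1,r4:2
  c5: CDB Add1=4; issue SUB r4<-Add1  regs: r0:15,r1:Mul1,r2:4,r3:4,r4:Add1
  c6: issue ADD r1<-Add2  regs: r0:15,r1:Add2,r2:4,r3:4,r4:Add1
  c7: -  regs: r0:15,r1:Add2,r2:4,r3:4,r4:Add1
  c8: -  regs: r0:15,r1:Add2,r2:4,r3:4,r4:Add1
  c9: CDB Mul1=60  regs: r0:15,r1:Add2,r2:4,r3:4,r4:Add1
  c10: -  regs: r0:15,r1:Add2,r2:4,r3:4,r4:Add1
  c11: CDB Add1=-45  regs: r0:15,r1:Add2,r2:4,r3:4,r4:-45
  c12: CDB Add2=64  regs: r0:15,r1:64,r2:4,r3:4,r4:-45

STATUS = VALUE 64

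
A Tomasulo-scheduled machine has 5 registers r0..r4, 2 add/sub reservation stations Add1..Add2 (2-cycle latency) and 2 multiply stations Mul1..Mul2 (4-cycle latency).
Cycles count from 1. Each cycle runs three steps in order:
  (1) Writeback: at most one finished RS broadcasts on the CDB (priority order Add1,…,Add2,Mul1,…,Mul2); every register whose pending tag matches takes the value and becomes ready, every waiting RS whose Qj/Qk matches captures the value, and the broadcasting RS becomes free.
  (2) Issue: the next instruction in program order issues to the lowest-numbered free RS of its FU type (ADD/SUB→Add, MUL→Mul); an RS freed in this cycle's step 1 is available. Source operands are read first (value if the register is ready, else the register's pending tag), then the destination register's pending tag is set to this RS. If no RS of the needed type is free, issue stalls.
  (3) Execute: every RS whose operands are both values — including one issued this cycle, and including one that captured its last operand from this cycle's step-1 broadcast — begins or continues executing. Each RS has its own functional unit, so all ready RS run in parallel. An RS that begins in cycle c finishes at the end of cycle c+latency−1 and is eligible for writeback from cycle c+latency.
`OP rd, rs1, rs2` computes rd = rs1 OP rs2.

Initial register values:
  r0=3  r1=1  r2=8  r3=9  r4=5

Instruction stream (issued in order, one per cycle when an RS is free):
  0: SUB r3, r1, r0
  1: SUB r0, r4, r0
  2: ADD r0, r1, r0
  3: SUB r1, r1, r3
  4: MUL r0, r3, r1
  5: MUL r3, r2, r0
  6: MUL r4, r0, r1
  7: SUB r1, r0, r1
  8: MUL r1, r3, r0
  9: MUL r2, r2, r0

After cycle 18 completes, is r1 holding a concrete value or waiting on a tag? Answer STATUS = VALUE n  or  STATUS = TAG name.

  c1: issue SUB r3<-Add1  regs: r0:3,r1:1,r2:8,r3:Add1,r4:5
  c2: issue SUB r0<-Add2  regs: r0:Add2,r1:1,r2:8,r3:Add1,r4:5
  c3: CDB Add1=-2; issue ADD r0<-Add1  regs: r0:Add1,r1:1,r2:8,r3:-2,r4:5
  c4: CDB Add2=2; issue SUB r1<-Add2  regs: r0:Add1,r1:Add2,r2:8,r3:-2,r4:5
  c5: issue MUL r0<-Mul1  regs: r0:Mul1,r1:Add2,r2:8,r3:-2,r4:5
  c6: CDB Add1=3; issue MUL r3<-Mul2  regs: r0:Mul1,r1:Add2,r2:8,r3:Mul2,r4:5
  c7: CDB Add2=3; stall  regs: r0:Mul1,r1:3,r2:8,r3:Mul2,r4:5
  c8: stall  regs: r0:Mul1,r1:3,r2:8,r3:Mul2,r4:5
  c9: stall  regs: r0:Mul1,r1:3,r2:8,r3:Mul2,r4:5
  c10: stall  regs: r0:Mul1,r1:3,r2:8,r3:Mul2,r4:5
  c11: CDB Mul1=-6; issue MUL r4<-Mul1  regs: r0:-6,r1:3,r2:8,r3:Mul2,r4:Mul1
  c12: issue SUB r1<-Add1  regs: r0:-6,r1:Add1,r2:8,r3:Mul2,r4:Mul1
  c13: stall  regs: r0:-6,r1:Add1,r2:8,r3:Mul2,r4:Mul1
  c14: CDB Add1=-9; stall  regs: r0:-6,r1:-9,r2:8,r3:Mul2,r4:Mul1
  c15: CDB Mul1=-18; issue MUL r1<-Mul1  regs: r0:-6,r1:Mul1,r2:8,r3:Mul2,r4:-18
  c16: CDB Mul2=-48; issue MUL r2<-Mul2  regs: r0:-6,r1:Mul1,r2:Mul2,r3:-48,r4:-18
  c17: -  regs: r0:-6,r1:Mul1,r2:Mul2,r3:-48,r4:-18
  c18: -  regs: r0:-6,r1:Mul1,r2:Mul2,r3:-48,r4:-18

STATUS = TAG Mul1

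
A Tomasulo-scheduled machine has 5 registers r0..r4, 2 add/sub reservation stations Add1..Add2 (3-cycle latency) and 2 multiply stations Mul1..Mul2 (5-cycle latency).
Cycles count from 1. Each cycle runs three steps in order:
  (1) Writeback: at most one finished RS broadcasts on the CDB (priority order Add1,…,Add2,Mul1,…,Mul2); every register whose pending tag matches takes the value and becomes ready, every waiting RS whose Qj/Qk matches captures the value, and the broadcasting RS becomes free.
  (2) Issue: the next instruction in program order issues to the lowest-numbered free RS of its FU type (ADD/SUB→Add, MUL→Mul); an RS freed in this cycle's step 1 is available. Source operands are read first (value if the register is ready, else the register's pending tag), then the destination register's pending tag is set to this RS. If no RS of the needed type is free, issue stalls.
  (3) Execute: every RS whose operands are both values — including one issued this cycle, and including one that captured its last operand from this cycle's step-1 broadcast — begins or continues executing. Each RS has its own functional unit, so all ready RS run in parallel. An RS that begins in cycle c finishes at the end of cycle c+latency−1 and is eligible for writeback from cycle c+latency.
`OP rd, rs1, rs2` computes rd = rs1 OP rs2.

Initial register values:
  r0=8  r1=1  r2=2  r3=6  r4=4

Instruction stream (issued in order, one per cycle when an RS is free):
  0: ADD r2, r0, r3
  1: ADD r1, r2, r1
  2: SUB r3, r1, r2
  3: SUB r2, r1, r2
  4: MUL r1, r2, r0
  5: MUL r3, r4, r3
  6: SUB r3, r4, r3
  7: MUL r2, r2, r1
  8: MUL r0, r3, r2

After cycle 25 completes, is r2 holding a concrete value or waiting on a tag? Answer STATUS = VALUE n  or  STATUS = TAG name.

STATUS = VALUE 8

c1: issue ADD r2<-Add1 | r0:8,r1:1,r2:Add1,r3:6,r4:4
c2: issue ADD r1<-Add2 | r0:8,r1:Add2,r2:Add1,r3:6,r4:4
c3: stall | r0:8,r1:Add2,r2:Add1,r3:6,r4:4
c4: CDB Add1=14; issue SUB r3<-Add1 | r0:8,r1:Add2,r2:14,r3:Add1,r4:4
c5: stall | r0:8,r1:Add2,r2:14,r3:Add1,r4:4
c6: stall | r0:8,r1:Add2,r2:14,r3:Add1,r4:4
c7: CDB Add2=15; issue SUB r2<-Add2 | r0:8,r1:15,r2:Add2,r3:Add1,r4:4
c8: issue MUL r1<-Mul1 | r0:8,r1:Mul1,r2:Add2,r3:Add1,r4:4
c9: issue MUL r3<-Mul2 | r0:8,r1:Mul1,r2:Add2,r3:Mul2,r4:4
c10: CDB Add1=1; issue SUB r3<-Add1 | r0:8,r1:Mul1,r2:Add2,r3:Add1,r4:4
c11: CDB Add2=1; stall | r0:8,r1:Mul1,r2:1,r3:Add1,r4:4
c12: stall | r0:8,r1:Mul1,r2:1,r3:Add1,r4:4
c13: stall | r0:8,r1:Mul1,r2:1,r3:Add1,r4:4
c14: stall | r0:8,r1:Mul1,r2:1,r3:Add1,r4:4
c15: CDB Mul2=4; issue MUL r2<-Mul2 | r0:8,r1:Mul1,r2:Mul2,r3:Add1,r4:4
c16: CDB Mul1=8; issue MUL r0<-Mul1 | r0:Mul1,r1:8,r2:Mul2,r3:Add1,r4:4
c17: - | r0:Mul1,r1:8,r2:Mul2,r3:Add1,r4:4
c18: CDB Add1=0 | r0:Mul1,r1:8,r2:Mul2,r3:0,r4:4
c19: - | r0:Mul1,r1:8,r2:Mul2,r3:0,r4:4
c20: - | r0:Mul1,r1:8,r2:Mul2,r3:0,r4:4
c21: CDB Mul2=8 | r0:Mul1,r1:8,r2:8,r3:0,r4:4
c22: - | r0:Mul1,r1:8,r2:8,r3:0,r4:4
c23: - | r0:Mul1,r1:8,r2:8,r3:0,r4:4
c24: - | r0:Mul1,r1:8,r2:8,r3:0,r4:4
c25: - | r0:Mul1,r1:8,r2:8,r3:0,r4:4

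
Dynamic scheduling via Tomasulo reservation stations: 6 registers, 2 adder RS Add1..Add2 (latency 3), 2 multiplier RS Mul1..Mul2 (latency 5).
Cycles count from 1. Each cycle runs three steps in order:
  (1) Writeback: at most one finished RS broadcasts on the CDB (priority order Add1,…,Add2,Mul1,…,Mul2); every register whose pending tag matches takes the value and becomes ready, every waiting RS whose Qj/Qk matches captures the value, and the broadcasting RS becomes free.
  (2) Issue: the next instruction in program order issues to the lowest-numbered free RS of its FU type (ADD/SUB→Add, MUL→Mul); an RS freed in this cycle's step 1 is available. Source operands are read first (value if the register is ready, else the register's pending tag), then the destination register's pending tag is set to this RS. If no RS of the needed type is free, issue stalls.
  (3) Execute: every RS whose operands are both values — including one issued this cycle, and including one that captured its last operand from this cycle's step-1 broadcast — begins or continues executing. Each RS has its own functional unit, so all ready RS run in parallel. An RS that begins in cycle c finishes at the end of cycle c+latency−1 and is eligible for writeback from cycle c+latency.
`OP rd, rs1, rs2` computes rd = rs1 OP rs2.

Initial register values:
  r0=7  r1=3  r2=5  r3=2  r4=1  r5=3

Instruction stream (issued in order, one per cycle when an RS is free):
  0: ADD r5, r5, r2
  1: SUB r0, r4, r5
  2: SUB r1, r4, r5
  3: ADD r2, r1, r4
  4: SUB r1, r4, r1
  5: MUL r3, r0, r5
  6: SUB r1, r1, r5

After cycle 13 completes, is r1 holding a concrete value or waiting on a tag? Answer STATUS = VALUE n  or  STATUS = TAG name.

c1: issue ADD r5<-Add1 | r0:7,r1:3,r2:5,r3:2,r4:1,r5:Add1
c2: issue SUB r0<-Add2 | r0:Add2,r1:3,r2:5,r3:2,r4:1,r5:Add1
c3: stall | r0:Add2,r1:3,r2:5,r3:2,r4:1,r5:Add1
c4: CDB Add1=8; issue SUB r1<-Add1 | r0:Add2,r1:Add1,r2:5,r3:2,r4:1,r5:8
c5: stall | r0:Add2,r1:Add1,r2:5,r3:2,r4:1,r5:8
c6: stall | r0:Add2,r1:Add1,r2:5,r3:2,r4:1,r5:8
c7: CDB Add1=-7; issue ADD r2<-Add1 | r0:Add2,r1:-7,r2:Add1,r3:2,r4:1,r5:8
c8: CDB Add2=-7; issue SUB r1<-Add2 | r0:-7,r1:Add2,r2:Add1,r3:2,r4:1,r5:8
c9: issue MUL r3<-Mul1 | r0:-7,r1:Add2,r2:Add1,r3:Mul1,r4:1,r5:8
c10: CDB Add1=-6; issue SUB r1<-Add1 | r0:-7,r1:Add1,r2:-6,r3:Mul1,r4:1,r5:8
c11: CDB Add2=8 | r0:-7,r1:Add1,r2:-6,r3:Mul1,r4:1,r5:8
c12: - | r0:-7,r1:Add1,r2:-6,r3:Mul1,r4:1,r5:8
c13: - | r0:-7,r1:Add1,r2:-6,r3:Mul1,r4:1,r5:8

STATUS = TAG Add1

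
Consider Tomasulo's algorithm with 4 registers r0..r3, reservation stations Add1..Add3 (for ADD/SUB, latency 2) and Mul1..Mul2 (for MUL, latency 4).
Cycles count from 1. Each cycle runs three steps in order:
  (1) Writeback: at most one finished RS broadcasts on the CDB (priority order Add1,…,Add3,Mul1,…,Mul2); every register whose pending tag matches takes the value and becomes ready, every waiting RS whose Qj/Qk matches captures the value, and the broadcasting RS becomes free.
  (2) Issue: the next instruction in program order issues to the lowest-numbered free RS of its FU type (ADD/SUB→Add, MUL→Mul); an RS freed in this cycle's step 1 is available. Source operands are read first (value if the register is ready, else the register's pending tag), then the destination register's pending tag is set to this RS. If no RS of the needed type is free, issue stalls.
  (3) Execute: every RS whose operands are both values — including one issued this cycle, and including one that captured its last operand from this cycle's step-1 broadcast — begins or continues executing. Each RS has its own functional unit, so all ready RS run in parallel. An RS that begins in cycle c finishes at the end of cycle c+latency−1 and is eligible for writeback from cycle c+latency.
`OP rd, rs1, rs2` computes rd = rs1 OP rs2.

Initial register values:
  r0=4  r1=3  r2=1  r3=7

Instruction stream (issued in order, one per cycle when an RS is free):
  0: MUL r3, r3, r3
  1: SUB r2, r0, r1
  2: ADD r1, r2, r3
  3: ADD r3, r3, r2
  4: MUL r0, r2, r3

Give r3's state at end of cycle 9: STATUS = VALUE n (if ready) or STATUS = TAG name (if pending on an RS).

c1: issue MUL r3<-Mul1 | r0:4,r1:3,r2:1,r3:Mul1
c2: issue SUB r2<-Add1 | r0:4,r1:3,r2:Add1,r3:Mul1
c3: issue ADD r1<-Add2 | r0:4,r1:Add2,r2:Add1,r3:Mul1
c4: CDB Add1=1; issue ADD r3<-Add1 | r0:4,r1:Add2,r2:1,r3:Add1
c5: CDB Mul1=49; issue MUL r0<-Mul1 | r0:Mul1,r1:Add2,r2:1,r3:Add1
c6: - | r0:Mul1,r1:Add2,r2:1,r3:Add1
c7: CDB Add1=50 | r0:Mul1,r1:Add2,r2:1,r3:50
c8: CDB Add2=50 | r0:Mul1,r1:50,r2:1,r3:50
c9: - | r0:Mul1,r1:50,r2:1,r3:50

STATUS = VALUE 50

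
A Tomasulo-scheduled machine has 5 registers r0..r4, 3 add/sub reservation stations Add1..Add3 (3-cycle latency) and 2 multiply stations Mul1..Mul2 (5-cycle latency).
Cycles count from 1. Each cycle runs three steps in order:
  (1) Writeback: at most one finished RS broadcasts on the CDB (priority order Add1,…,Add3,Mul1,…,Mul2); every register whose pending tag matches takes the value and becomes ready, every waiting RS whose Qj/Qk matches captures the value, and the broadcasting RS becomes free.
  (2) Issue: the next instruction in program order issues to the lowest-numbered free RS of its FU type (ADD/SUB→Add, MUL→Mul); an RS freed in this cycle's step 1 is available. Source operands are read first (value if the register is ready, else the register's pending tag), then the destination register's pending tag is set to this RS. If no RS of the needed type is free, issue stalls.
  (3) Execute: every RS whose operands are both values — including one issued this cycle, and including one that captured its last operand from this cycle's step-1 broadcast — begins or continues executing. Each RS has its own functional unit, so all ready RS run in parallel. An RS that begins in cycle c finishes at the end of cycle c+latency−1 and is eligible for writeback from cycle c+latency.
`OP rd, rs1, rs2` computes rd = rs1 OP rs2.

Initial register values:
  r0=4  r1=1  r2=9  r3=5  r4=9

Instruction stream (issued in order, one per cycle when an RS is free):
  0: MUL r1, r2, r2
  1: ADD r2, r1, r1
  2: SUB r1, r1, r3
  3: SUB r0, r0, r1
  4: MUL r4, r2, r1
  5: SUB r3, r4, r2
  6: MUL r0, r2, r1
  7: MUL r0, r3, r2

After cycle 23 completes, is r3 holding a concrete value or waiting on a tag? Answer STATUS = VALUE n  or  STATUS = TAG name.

  c1: issue MUL r1<-Mul1  regs: r0:4,r1:Mul1,r2:9,r3:5,r4:9
  c2: issue ADD r2<-Add1  regs: r0:4,r1:Mul1,r2:Add1,r3:5,r4:9
  c3: issue SUB r1<-Add2  regs: r0:4,r1:Add2,r2:Add1,r3:5,r4:9
  c4: issue SUB r0<-Add3  regs: r0:Add3,r1:Add2,r2:Add1,r3:5,r4:9
  c5: issue MUL r4<-Mul2  regs: r0:Add3,r1:Add2,r2:Add1,r3:5,r4:Mul2
  c6: CDB Mul1=81; stall  regs: r0:Add3,r1:Add2,r2:Add1,r3:5,r4:Mul2
  c7: stall  regs: r0:Add3,r1:Add2,r2:Add1,r3:5,r4:Mul2
  c8: stall  regs: r0:Add3,r1:Add2,r2:Add1,r3:5,r4:Mul2
  c9: CDB Add1=162; issue SUB r3<-Add1  regs: r0:Add3,r1:Add2,r2:162,r3:Add1,r4:Mul2
  c10: CDB Add2=76; issue MUL r0<-Mul1  regs: r0:Mul1,r1:76,r2:162,r3:Add1,r4:Mul2
  c11: stall  regs: r0:Mul1,r1:76,r2:162,r3:Add1,r4:Mul2
  c12: stall  regs: r0:Mul1,r1:76,r2:162,r3:Add1,r4:Mul2
  c13: CDB Add3=-72; stall  regs: r0:Mul1,r1:76,r2:162,r3:Add1,r4:Mul2
  c14: stall  regs: r0:Mul1,r1:76,r2:162,r3:Add1,r4:Mul2
  c15: CDB Mul1=12312; issue MUL r0<-Mul1  regs: r0:Mul1,r1:76,r2:162,r3:Add1,r4:Mul2
  c16: CDB Mul2=12312  regs: r0:Mul1,r1:76,r2:162,r3:Add1,r4:12312
  c17: -  regs: r0:Mul1,r1:76,r2:162,r3:Add1,r4:12312
  c18: -  regs: r0:Mul1,r1:76,r2:162,r3:Add1,r4:12312
  c19: CDB Add1=12150  regs: r0:Mul1,r1:76,r2:162,r3:12150,r4:12312
  c20: -  regs: r0:Mul1,r1:76,r2:162,r3:12150,r4:12312
  c21: -  regs: r0:Mul1,r1:76,r2:162,r3:12150,r4:12312
  c22: -  regs: r0:Mul1,r1:76,r2:162,r3:12150,r4:12312
  c23: -  regs: r0:Mul1,r1:76,r2:162,r3:12150,r4:12312

STATUS = VALUE 12150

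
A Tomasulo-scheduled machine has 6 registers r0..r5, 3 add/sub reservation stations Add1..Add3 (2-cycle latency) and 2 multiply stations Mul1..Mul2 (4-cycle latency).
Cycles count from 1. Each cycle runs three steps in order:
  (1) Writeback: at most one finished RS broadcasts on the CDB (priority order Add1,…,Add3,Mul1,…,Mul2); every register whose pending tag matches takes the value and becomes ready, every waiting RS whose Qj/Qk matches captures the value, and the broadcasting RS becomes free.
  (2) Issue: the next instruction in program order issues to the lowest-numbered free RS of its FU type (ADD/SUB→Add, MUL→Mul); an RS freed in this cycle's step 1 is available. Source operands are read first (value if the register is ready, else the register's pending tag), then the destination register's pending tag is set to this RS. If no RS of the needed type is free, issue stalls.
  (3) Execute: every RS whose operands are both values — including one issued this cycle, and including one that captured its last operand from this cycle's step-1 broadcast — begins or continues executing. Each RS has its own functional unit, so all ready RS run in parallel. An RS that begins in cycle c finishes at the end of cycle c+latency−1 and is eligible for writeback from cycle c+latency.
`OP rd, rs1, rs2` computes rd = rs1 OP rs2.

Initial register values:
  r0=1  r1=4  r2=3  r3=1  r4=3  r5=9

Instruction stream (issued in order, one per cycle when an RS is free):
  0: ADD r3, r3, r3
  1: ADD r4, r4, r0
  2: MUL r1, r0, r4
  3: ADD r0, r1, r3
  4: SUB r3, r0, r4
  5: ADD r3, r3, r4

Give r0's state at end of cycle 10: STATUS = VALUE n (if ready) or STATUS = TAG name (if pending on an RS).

STATUS = VALUE 6

c1: issue ADD r3<-Add1 | r0:1,r1:4,r2:3,r3:Add1,r4:3,r5:9
c2: issue ADD r4<-Add2 | r0:1,r1:4,r2:3,r3:Add1,r4:Add2,r5:9
c3: CDB Add1=2; issue MUL r1<-Mul1 | r0:1,r1:Mul1,r2:3,r3:2,r4:Add2,r5:9
c4: CDB Add2=4; issue ADD r0<-Add1 | r0:Add1,r1:Mul1,r2:3,r3:2,r4:4,r5:9
c5: issue SUB r3<-Add2 | r0:Add1,r1:Mul1,r2:3,r3:Add2,r4:4,r5:9
c6: issue ADD r3<-Add3 | r0:Add1,r1:Mul1,r2:3,r3:Add3,r4:4,r5:9
c7: - | r0:Add1,r1:Mul1,r2:3,r3:Add3,r4:4,r5:9
c8: CDB Mul1=4 | r0:Add1,r1:4,r2:3,r3:Add3,r4:4,r5:9
c9: - | r0:Add1,r1:4,r2:3,r3:Add3,r4:4,r5:9
c10: CDB Add1=6 | r0:6,r1:4,r2:3,r3:Add3,r4:4,r5:9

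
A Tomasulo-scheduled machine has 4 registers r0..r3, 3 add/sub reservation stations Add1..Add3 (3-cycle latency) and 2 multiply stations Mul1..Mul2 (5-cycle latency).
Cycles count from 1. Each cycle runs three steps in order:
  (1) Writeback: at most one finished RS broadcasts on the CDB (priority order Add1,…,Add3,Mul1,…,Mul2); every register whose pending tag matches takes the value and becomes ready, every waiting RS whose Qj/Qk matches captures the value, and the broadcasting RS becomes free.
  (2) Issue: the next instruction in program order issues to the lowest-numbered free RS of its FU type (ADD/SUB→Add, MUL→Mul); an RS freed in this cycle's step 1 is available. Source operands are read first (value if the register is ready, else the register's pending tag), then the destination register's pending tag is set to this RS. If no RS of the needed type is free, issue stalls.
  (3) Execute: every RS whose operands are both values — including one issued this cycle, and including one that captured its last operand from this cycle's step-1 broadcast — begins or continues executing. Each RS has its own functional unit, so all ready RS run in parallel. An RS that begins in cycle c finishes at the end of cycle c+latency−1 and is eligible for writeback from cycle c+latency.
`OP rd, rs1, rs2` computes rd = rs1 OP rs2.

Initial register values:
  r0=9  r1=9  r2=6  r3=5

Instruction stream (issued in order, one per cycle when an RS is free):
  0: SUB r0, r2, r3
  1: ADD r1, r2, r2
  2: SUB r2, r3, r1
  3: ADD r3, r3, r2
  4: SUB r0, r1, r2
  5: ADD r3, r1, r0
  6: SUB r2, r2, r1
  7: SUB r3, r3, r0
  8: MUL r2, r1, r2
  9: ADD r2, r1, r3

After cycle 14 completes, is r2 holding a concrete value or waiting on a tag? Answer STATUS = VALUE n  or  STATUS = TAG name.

STATUS = TAG Add1

cycle 1: issue SUB r0<-Add1 // r0:Add1,r1:9,r2:6,r3:5
cycle 2: issue ADD r1<-Add2 // r0:Add1,r1:Add2,r2:6,r3:5
cycle 3: issue SUB r2<-Add3 // r0:Add1,r1:Add2,r2:Add3,r3:5
cycle 4: CDB Add1=1; issue ADD r3<-Add1 // r0:1,r1:Add2,r2:Add3,r3:Add1
cycle 5: CDB Add2=12; issue SUB r0<-Add2 // r0:Add2,r1:12,r2:Add3,r3:Add1
cycle 6: stall // r0:Add2,r1:12,r2:Add3,r3:Add1
cycle 7: stall // r0:Add2,r1:12,r2:Add3,r3:Add1
cycle 8: CDB Add3=-7; issue ADD r3<-Add3 // r0:Add2,r1:12,r2:-7,r3:Add3
cycle 9: stall // r0:Add2,r1:12,r2:-7,r3:Add3
cycle 10: stall // r0:Add2,r1:12,r2:-7,r3:Add3
cycle 11: CDB Add1=-2; issue SUB r2<-Add1 // r0:Add2,r1:12,r2:Add1,r3:Add3
cycle 12: CDB Add2=19; issue SUB r3<-Add2 // r0:19,r1:12,r2:Add1,r3:Add2
cycle 13: issue MUL r2<-Mul1 // r0:19,r1:12,r2:Mul1,r3:Add2
cycle 14: CDB Add1=-19; issue ADD r2<-Add1 // r0:19,r1:12,r2:Add1,r3:Add2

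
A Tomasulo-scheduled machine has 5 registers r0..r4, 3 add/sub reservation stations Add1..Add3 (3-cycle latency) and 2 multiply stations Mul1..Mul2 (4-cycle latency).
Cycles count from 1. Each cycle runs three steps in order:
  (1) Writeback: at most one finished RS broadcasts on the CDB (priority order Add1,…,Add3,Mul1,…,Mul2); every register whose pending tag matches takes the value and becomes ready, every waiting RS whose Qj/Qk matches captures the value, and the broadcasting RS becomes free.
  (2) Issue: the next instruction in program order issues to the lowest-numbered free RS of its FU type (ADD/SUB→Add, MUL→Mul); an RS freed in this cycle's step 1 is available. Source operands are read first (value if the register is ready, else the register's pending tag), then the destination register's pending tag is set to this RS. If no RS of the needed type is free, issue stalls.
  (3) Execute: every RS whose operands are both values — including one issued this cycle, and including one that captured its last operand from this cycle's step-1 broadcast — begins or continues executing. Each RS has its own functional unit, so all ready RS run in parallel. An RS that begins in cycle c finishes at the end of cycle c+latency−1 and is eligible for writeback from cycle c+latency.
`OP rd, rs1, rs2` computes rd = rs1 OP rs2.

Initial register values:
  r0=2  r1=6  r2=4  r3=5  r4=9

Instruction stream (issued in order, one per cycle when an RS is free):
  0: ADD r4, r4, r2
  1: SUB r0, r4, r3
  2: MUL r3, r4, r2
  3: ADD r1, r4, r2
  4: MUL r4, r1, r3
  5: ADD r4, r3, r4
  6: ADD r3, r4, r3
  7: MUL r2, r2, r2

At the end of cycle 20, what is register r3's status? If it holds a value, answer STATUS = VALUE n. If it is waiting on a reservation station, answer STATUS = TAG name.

cycle 1: issue ADD r4<-Add1 // r0:2,r1:6,r2:4,r3:5,r4:Add1
cycle 2: issue SUB r0<-Add2 // r0:Add2,r1:6,r2:4,r3:5,r4:Add1
cycle 3: issue MUL r3<-Mul1 // r0:Add2,r1:6,r2:4,r3:Mul1,r4:Add1
cycle 4: CDB Add1=13; issue ADD r1<-Add1 // r0:Add2,r1:Add1,r2:4,r3:Mul1,r4:13
cycle 5: issue MUL r4<-Mul2 // r0:Add2,r1:Add1,r2:4,r3:Mul1,r4:Mul2
cycle 6: issue ADD r4<-Add3 // r0:Add2,r1:Add1,r2:4,r3:Mul1,r4:Add3
cycle 7: CDB Add1=17; issue ADD r3<-Add1 // r0:Add2,r1:17,r2:4,r3:Add1,r4:Add3
cycle 8: CDB Add2=8; stall // r0:8,r1:17,r2:4,r3:Add1,r4:Add3
cycle 9: CDB Mul1=52; issue MUL r2<-Mul1 // r0:8,r1:17,r2:Mul1,r3:Add1,r4:Add3
cycle 10: - // r0:8,r1:17,r2:Mul1,r3:Add1,r4:Add3
cycle 11: - // r0:8,r1:17,r2:Mul1,r3:Add1,r4:Add3
cycle 12: - // r0:8,r1:17,r2:Mul1,r3:Add1,r4:Add3
cycle 13: CDB Mul1=16 // r0:8,r1:17,r2:16,r3:Add1,r4:Add3
cycle 14: CDB Mul2=884 // r0:8,r1:17,r2:16,r3:Add1,r4:Add3
cycle 15: - // r0:8,r1:17,r2:16,r3:Add1,r4:Add3
cycle 16: - // r0:8,r1:17,r2:16,r3:Add1,r4:Add3
cycle 17: CDB Add3=936 // r0:8,r1:17,r2:16,r3:Add1,r4:936
cycle 18: - // r0:8,r1:17,r2:16,r3:Add1,r4:936
cycle 19: - // r0:8,r1:17,r2:16,r3:Add1,r4:936
cycle 20: CDB Add1=988 // r0:8,r1:17,r2:16,r3:988,r4:936

STATUS = VALUE 988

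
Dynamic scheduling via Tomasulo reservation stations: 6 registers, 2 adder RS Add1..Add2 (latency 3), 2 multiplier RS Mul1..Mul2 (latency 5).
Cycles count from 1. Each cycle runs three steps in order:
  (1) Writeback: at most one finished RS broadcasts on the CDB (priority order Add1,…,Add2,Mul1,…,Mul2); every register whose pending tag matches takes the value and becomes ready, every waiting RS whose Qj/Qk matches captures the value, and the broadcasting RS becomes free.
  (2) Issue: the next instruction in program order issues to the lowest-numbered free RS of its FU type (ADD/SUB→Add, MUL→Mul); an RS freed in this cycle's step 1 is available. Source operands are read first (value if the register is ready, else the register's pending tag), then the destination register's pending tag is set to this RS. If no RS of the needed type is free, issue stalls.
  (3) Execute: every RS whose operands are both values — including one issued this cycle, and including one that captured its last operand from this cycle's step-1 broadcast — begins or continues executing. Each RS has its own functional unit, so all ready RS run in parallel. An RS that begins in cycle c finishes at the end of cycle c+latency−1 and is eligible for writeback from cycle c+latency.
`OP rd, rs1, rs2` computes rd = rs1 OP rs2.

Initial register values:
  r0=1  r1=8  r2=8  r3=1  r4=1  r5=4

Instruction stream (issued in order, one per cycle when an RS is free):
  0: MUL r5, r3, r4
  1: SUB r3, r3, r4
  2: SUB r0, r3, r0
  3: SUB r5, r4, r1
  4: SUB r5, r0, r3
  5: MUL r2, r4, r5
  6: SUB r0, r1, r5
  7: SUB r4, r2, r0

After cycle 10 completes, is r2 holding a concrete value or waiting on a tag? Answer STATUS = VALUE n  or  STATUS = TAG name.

  c1: issue MUL r5<-Mul1  regs: r0:1,r1:8,r2:8,r3:1,r4:1,r5:Mul1
  c2: issue SUB r3<-Add1  regs: r0:1,r1:8,r2:8,r3:Add1,r4:1,r5:Mul1
  c3: issue SUB r0<-Add2  regs: r0:Add2,r1:8,r2:8,r3:Add1,r4:1,r5:Mul1
  c4: stall  regs: r0:Add2,r1:8,r2:8,r3:Add1,r4:1,r5:Mul1
  c5: CDB Add1=0; issue SUB r5<-Add1  regs: r0:Add2,r1:8,r2:8,r3:0,r4:1,r5:Add1
  c6: CDB Mul1=1; stall  regs: r0:Add2,r1:8,r2:8,r3:0,r4:1,r5:Add1
  c7: stall  regs: r0:Add2,r1:8,r2:8,r3:0,r4:1,r5:Add1
  c8: CDB Add1=-7; issue SUB r5<-Add1  regs: r0:Add2,r1:8,r2:8,r3:0,r4:1,r5:Add1
  c9: CDB Add2=-1; issue MUL r2<-Mul1  regs: r0:-1,r1:8,r2:Mul1,r3:0,r4:1,r5:Add1
  c10: issue SUB r0<-Add2  regs: r0:Add2,r1:8,r2:Mul1,r3:0,r4:1,r5:Add1

STATUS = TAG Mul1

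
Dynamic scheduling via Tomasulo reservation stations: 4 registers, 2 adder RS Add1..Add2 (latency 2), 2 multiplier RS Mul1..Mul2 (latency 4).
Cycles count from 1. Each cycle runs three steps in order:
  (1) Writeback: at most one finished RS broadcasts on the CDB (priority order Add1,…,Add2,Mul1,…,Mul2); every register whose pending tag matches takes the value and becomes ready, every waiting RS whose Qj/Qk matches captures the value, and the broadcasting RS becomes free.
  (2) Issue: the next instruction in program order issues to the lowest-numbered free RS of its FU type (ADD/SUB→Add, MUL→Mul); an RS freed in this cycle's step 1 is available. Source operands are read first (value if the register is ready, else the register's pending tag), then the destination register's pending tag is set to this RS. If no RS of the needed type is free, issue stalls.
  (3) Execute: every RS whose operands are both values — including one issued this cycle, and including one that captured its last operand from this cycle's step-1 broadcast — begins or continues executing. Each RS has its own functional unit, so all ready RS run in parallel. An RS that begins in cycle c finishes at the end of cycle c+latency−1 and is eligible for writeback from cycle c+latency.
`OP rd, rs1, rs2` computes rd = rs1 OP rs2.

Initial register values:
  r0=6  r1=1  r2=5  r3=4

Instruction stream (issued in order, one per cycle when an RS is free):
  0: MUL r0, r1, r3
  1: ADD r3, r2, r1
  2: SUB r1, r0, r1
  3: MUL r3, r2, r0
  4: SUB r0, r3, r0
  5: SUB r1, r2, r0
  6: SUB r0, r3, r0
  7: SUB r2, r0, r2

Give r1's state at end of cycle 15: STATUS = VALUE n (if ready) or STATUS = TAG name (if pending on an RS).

cycle 1: issue MUL r0<-Mul1 // r0:Mul1,r1:1,r2:5,r3:4
cycle 2: issue ADD r3<-Add1 // r0:Mul1,r1:1,r2:5,r3:Add1
cycle 3: issue SUB r1<-Add2 // r0:Mul1,r1:Add2,r2:5,r3:Add1
cycle 4: CDB Add1=6; issue MUL r3<-Mul2 // r0:Mul1,r1:Add2,r2:5,r3:Mul2
cycle 5: CDB Mul1=4; issue SUB r0<-Add1 // r0:Add1,r1:Add2,r2:5,r3:Mul2
cycle 6: stall // r0:Add1,r1:Add2,r2:5,r3:Mul2
cycle 7: CDB Add2=3; issue SUB r1<-Add2 // r0:Add1,r1:Add2,r2:5,r3:Mul2
cycle 8: stall // r0:Add1,r1:Add2,r2:5,r3:Mul2
cycle 9: CDB Mul2=20; stall // r0:Add1,r1:Add2,r2:5,r3:20
cycle 10: stall // r0:Add1,r1:Add2,r2:5,r3:20
cycle 11: CDB Add1=16; issue SUB r0<-Add1 // r0:Add1,r1:Add2,r2:5,r3:20
cycle 12: stall // r0:Add1,r1:Add2,r2:5,r3:20
cycle 13: CDB Add1=4; issue SUB r2<-Add1 // r0:4,r1:Add2,r2:Add1,r3:20
cycle 14: CDB Add2=-11 // r0:4,r1:-11,r2:Add1,r3:20
cycle 15: CDB Add1=-1 // r0:4,r1:-11,r2:-1,r3:20

STATUS = VALUE -11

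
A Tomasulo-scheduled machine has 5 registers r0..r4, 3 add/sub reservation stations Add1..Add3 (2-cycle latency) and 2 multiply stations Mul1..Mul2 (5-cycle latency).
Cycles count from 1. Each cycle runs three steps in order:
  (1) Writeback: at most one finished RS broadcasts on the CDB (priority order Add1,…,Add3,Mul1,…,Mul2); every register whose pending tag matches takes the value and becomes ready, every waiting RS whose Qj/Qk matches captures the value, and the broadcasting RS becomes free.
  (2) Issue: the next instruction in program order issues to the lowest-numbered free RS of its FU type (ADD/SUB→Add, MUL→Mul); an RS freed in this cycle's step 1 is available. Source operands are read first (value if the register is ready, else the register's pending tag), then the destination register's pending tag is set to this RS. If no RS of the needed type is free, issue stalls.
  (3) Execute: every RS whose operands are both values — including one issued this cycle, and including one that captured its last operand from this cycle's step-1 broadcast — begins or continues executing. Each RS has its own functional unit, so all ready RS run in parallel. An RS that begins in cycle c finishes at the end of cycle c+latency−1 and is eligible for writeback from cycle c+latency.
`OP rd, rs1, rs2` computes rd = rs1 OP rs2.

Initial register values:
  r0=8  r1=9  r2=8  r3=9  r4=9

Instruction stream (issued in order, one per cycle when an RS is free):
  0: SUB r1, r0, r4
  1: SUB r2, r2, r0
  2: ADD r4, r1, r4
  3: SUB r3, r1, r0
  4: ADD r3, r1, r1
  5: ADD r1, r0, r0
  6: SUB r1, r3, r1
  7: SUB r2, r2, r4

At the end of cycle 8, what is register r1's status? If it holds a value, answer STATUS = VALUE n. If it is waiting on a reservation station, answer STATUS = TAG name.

STATUS = TAG Add1

  c1: issue SUB r1<-Add1  regs: r0:8,r1:Add1,r2:8,r3:9,r4:9
  c2: issue SUB r2<-Add2  regs: r0:8,r1:Add1,r2:Add2,r3:9,r4:9
  c3: CDB Add1=-1; issue ADD r4<-Add1  regs: r0:8,r1:-1,r2:Add2,r3:9,r4:Add1
  c4: CDB Add2=0; issue SUB r3<-Add2  regs: r0:8,r1:-1,r2:0,r3:Add2,r4:Add1
  c5: CDB Add1=8; issue ADD r3<-Add1  regs: r0:8,r1:-1,r2:0,r3:Add1,r4:8
  c6: CDB Add2=-9; issue ADD r1<-Add2  regs: r0:8,r1:Add2,r2:0,r3:Add1,r4:8
  c7: CDB Add1=-2; issue SUB r1<-Add1  regs: r0:8,r1:Add1,r2:0,r3:-2,r4:8
  c8: CDB Add2=16; issue SUB r2<-Add2  regs: r0:8,r1:Add1,r2:Add2,r3:-2,r4:8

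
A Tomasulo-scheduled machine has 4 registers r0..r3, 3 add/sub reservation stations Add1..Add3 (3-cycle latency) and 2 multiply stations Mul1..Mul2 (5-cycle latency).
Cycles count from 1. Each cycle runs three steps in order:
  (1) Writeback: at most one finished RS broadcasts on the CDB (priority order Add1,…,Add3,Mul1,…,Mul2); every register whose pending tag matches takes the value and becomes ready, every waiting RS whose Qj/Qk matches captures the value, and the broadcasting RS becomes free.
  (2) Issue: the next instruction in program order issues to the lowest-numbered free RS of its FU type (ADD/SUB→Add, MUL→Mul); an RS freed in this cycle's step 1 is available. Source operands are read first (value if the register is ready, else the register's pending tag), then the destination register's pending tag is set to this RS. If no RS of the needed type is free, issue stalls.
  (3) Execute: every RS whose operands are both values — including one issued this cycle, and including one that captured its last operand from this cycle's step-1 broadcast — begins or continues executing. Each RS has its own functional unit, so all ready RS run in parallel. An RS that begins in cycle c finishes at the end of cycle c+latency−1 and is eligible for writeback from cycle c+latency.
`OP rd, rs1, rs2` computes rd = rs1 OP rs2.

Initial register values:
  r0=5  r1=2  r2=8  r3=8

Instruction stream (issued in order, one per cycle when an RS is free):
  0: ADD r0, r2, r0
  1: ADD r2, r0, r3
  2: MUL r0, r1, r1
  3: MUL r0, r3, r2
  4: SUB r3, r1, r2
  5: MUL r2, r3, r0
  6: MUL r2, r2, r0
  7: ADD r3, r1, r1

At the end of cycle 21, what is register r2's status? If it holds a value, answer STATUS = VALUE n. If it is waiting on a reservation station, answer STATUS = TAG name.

STATUS = TAG Mul2

  c1: issue ADD r0<-Add1  regs: r0:Add1,r1:2,r2:8,r3:8
  c2: issue ADD r2<-Add2  regs: r0:Add1,r1:2,r2:Add2,r3:8
  c3: issue MUL r0<-Mul1  regs: r0:Mul1,r1:2,r2:Add2,r3:8
  c4: CDB Add1=13; issue MUL r0<-Mul2  regs: r0:Mul2,r1:2,r2:Add2,r3:8
  c5: issue SUB r3<-Add1  regs: r0:Mul2,r1:2,r2:Add2,r3:Add1
  c6: stall  regs: r0:Mul2,r1:2,r2:Add2,r3:Add1
  c7: CDB Add2=21; stall  regs: r0:Mul2,r1:2,r2:21,r3:Add1
  c8: CDB Mul1=4; issue MUL r2<-Mul1  regs: r0:Mul2,r1:2,r2:Mul1,r3:Add1
  c9: stall  regs: r0:Mul2,r1:2,r2:Mul1,r3:Add1
  c10: CDB Add1=-19; stall  regs: r0:Mul2,r1:2,r2:Mul1,r3:-19
  c11: stall  regs: r0:Mul2,r1:2,r2:Mul1,r3:-19
  c12: CDB Mul2=168; issue MUL r2<-Mul2  regs: r0:168,r1:2,r2:Mul2,r3:-19
  c13: issue ADD r3<-Add1  regs: r0:168,r1:2,r2:Mul2,r3:Add1
  c14: -  regs: r0:168,r1:2,r2:Mul2,r3:Add1
  c15: -  regs: r0:168,r1:2,r2:Mul2,r3:Add1
  c16: CDB Add1=4  regs: r0:168,r1:2,r2:Mul2,r3:4
  c17: CDB Mul1=-3192  regs: r0:168,r1:2,r2:Mul2,r3:4
  c18: -  regs: r0:168,r1:2,r2:Mul2,r3:4
  c19: -  regs: r0:168,r1:2,r2:Mul2,r3:4
  c20: -  regs: r0:168,r1:2,r2:Mul2,r3:4
  c21: -  regs: r0:168,r1:2,r2:Mul2,r3:4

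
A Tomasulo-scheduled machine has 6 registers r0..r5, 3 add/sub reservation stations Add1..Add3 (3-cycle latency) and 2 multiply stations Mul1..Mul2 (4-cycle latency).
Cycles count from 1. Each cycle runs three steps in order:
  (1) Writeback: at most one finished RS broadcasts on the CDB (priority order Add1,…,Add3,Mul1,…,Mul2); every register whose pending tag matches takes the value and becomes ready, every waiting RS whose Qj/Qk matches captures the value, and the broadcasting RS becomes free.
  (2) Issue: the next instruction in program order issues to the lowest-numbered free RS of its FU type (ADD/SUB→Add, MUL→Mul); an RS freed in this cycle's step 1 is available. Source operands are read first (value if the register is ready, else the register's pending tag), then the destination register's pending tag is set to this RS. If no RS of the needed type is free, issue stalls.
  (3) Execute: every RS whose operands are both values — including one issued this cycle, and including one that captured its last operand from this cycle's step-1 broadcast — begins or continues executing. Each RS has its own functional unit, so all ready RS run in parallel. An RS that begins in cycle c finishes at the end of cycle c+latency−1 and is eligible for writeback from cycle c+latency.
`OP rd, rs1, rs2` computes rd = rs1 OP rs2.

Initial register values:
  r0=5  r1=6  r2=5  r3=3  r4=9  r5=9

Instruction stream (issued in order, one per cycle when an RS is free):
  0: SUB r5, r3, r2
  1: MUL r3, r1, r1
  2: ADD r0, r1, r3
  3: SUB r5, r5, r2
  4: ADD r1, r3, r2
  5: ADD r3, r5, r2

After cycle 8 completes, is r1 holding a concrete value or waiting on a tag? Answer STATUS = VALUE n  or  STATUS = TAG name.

c1: issue SUB r5<-Add1 | r0:5,r1:6,r2:5,r3:3,r4:9,r5:Add1
c2: issue MUL r3<-Mul1 | r0:5,r1:6,r2:5,r3:Mul1,r4:9,r5:Add1
c3: issue ADD r0<-Add2 | r0:Add2,r1:6,r2:5,r3:Mul1,r4:9,r5:Add1
c4: CDB Add1=-2; issue SUB r5<-Add1 | r0:Add2,r1:6,r2:5,r3:Mul1,r4:9,r5:Add1
c5: issue ADD r1<-Add3 | r0:Add2,r1:Add3,r2:5,r3:Mul1,r4:9,r5:Add1
c6: CDB Mul1=36; stall | r0:Add2,r1:Add3,r2:5,r3:36,r4:9,r5:Add1
c7: CDB Add1=-7; issue ADD r3<-Add1 | r0:Add2,r1:Add3,r2:5,r3:Add1,r4:9,r5:-7
c8: - | r0:Add2,r1:Add3,r2:5,r3:Add1,r4:9,r5:-7

STATUS = TAG Add3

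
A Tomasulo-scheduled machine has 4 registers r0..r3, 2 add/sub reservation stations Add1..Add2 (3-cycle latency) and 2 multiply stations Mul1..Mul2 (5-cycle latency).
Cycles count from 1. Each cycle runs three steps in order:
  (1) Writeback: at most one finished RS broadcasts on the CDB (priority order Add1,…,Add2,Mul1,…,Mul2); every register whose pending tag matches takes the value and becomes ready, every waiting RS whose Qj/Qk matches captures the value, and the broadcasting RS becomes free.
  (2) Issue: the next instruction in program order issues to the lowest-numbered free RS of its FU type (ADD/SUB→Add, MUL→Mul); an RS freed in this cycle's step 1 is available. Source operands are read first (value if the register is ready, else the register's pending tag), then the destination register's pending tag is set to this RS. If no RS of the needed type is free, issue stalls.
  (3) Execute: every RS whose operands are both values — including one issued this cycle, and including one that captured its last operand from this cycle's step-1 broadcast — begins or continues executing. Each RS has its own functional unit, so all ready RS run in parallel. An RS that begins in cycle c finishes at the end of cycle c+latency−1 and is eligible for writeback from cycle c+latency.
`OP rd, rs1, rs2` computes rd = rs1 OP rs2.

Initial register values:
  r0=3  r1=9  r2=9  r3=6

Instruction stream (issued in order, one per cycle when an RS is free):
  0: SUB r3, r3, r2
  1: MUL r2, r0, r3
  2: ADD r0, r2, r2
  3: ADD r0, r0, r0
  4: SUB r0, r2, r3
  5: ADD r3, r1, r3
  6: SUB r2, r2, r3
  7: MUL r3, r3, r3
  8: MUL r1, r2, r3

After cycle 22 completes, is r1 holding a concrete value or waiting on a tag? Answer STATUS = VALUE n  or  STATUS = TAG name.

STATUS = TAG Mul2

  c1: issue SUB r3<-Add1  regs: r0:3,r1:9,r2:9,r3:Add1
  c2: issue MUL r2<-Mul1  regs: r0:3,r1:9,r2:Mul1,r3:Add1
  c3: issue ADD r0<-Add2  regs: r0:Add2,r1:9,r2:Mul1,r3:Add1
  c4: CDB Add1=-3; issue ADD r0<-Add1  regs: r0:Add1,r1:9,r2:Mul1,r3:-3
  c5: stall  regs: r0:Add1,r1:9,r2:Mul1,r3:-3
  c6: stall  regs: r0:Add1,r1:9,r2:Mul1,r3:-3
  c7: stall  regs: r0:Add1,r1:9,r2:Mul1,r3:-3
  c8: stall  regs: r0:Add1,r1:9,r2:Mul1,r3:-3
  c9: CDB Mul1=-9; stall  regs: r0:Add1,r1:9,r2:-9,r3:-3
  c10: stall  regs: r0:Add1,r1:9,r2:-9,r3:-3
  c11: stall  regs: r0:Add1,r1:9,r2:-9,r3:-3
  c12: CDB Add2=-18; issue SUB r0<-Add2  regs: r0:Add2,r1:9,r2:-9,r3:-3
  c13: stall  regs: r0:Add2,r1:9,r2:-9,r3:-3
  c14: stall  regs: r0:Add2,r1:9,r2:-9,r3:-3
  c15: CDB Add1=-36; issue ADD r3<-Add1  regs: r0:Add2,r1:9,r2:-9,r3:Add1
  c16: CDB Add2=-6; issue SUB r2<-Add2  regs: r0:-6,r1:9,r2:Add2,r3:Add1
  c17: issue MUL r3<-Mul1  regs: r0:-6,r1:9,r2:Add2,r3:Mul1
  c18: CDB Add1=6; issue MUL r1<-Mul2  regs: r0:-6,r1:Mul2,r2:Add2,r3:Mul1
  c19: -  regs: r0:-6,r1:Mul2,r2:Add2,r3:Mul1
  c20: -  regs: r0:-6,r1:Mul2,r2:Add2,r3:Mul1
  c21: CDB Add2=-15  regs: r0:-6,r1:Mul2,r2:-15,r3:Mul1
  c22: -  regs: r0:-6,r1:Mul2,r2:-15,r3:Mul1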